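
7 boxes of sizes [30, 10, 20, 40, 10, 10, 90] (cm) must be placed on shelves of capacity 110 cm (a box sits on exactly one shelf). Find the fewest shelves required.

2

Total = 90 + 40 + 30 + 20 + 10 + 10 + 10 = 210 cm.
Lower bound: ⌈210/110⌉ = 2 shelves.
A packing using 2 shelves:
  shelf 1: 90 + 20 = 110
  shelf 2: 40 + 30 + 10 + 10 + 10 = 100
This matches the lower bound, so 2 is optimal.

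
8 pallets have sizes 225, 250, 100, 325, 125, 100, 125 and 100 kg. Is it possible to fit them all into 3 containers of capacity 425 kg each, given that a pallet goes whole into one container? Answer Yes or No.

Total = 1350 kg; ⌈1350/425⌉ = 4.
At least 4 containers are required, but only 3 are allowed.

No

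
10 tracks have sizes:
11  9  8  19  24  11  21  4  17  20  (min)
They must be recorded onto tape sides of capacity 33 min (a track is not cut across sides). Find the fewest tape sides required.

5

Total = 24 + 21 + 20 + 19 + 17 + 11 + 11 + 9 + 8 + 4 = 144 min.
Lower bound: ⌈144/33⌉ = 5 tape sides.
A packing using 5 tape sides:
  side 1: 24 + 9 = 33
  side 2: 21 + 11 = 32
  side 3: 20 + 11 = 31
  side 4: 19 + 8 + 4 = 31
  side 5: 17 = 17
This matches the lower bound, so 5 is optimal.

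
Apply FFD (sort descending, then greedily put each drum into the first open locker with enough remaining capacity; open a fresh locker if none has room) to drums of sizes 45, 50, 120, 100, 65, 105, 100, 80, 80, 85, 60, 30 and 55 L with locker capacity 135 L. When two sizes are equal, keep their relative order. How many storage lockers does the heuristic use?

8

Sorted descending: 120, 105, 100, 100, 85, 80, 80, 65, 60, 55, 50, 45, 30.
  120 → locker 1 (new)  [load 120/135]
  105 → locker 2 (new)  [load 105/135]
  100 → locker 3 (new)  [load 100/135]
  100 → locker 4 (new)  [load 100/135]
  85 → locker 5 (new)  [load 85/135]
  80 → locker 6 (new)  [load 80/135]
  80 → locker 7 (new)  [load 80/135]
  65 → locker 8 (new)  [load 65/135]
  60 → locker 8  [load 125/135]
  55 → locker 6  [load 135/135]
  50 → locker 5  [load 135/135]
  45 → locker 7  [load 125/135]
  30 → locker 2  [load 135/135]
8 storage lockers opened.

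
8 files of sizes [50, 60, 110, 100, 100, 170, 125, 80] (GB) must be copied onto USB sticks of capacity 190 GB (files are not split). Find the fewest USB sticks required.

Total = 170 + 125 + 110 + 100 + 100 + 80 + 60 + 50 = 795 GB.
Lower bound: ⌈795/190⌉ = 5 USB sticks.
A packing using 5 USB sticks:
  USB stick 1: 170 = 170
  USB stick 2: 125 + 60 = 185
  USB stick 3: 110 + 80 = 190
  USB stick 4: 100 + 50 = 150
  USB stick 5: 100 = 100
This matches the lower bound, so 5 is optimal.

5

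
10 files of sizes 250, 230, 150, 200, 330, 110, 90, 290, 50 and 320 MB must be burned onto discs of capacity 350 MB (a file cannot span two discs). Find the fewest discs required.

6

Total = 330 + 320 + 290 + 250 + 230 + 200 + 150 + 110 + 90 + 50 = 2020 MB.
Lower bound: ⌈2020/350⌉ = 6 discs.
A packing using 6 discs:
  disc 1: 330 = 330
  disc 2: 320 = 320
  disc 3: 290 + 50 = 340
  disc 4: 250 + 90 = 340
  disc 5: 230 + 110 = 340
  disc 6: 200 + 150 = 350
This matches the lower bound, so 6 is optimal.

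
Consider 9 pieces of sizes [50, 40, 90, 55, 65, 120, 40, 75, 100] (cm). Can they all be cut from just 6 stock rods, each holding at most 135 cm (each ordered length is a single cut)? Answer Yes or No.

Yes

A valid assignment using 6 stock rods:
  stock rod 1: 120 = 120
  stock rod 2: 100 = 100
  stock rod 3: 90 + 40 = 130
  stock rod 4: 75 + 55 = 130
  stock rod 5: 65 + 50 = 115
  stock rod 6: 40 = 40
Every load is within 135 cm, so 6 stock rods suffice.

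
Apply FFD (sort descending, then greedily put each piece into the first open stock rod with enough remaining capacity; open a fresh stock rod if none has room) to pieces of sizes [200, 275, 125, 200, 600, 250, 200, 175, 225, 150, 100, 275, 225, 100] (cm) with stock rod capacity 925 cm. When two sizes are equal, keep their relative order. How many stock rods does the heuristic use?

Sorted descending: 600, 275, 275, 250, 225, 225, 200, 200, 200, 175, 150, 125, 100, 100.
  600 → stock rod 1 (new)  [load 600/925]
  275 → stock rod 1  [load 875/925]
  275 → stock rod 2 (new)  [load 275/925]
  250 → stock rod 2  [load 525/925]
  225 → stock rod 2  [load 750/925]
  225 → stock rod 3 (new)  [load 225/925]
  200 → stock rod 3  [load 425/925]
  200 → stock rod 3  [load 625/925]
  200 → stock rod 3  [load 825/925]
  175 → stock rod 2  [load 925/925]
  150 → stock rod 4 (new)  [load 150/925]
  125 → stock rod 4  [load 275/925]
  100 → stock rod 3  [load 925/925]
  100 → stock rod 4  [load 375/925]
4 stock rods opened.

4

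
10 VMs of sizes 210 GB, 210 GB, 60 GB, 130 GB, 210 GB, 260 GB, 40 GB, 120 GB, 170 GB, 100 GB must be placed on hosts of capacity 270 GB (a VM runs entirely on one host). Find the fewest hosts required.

6

Total = 260 + 210 + 210 + 210 + 170 + 130 + 120 + 100 + 60 + 40 = 1510 GB.
Lower bound: ⌈1510/270⌉ = 6 hosts.
A packing using 6 hosts:
  host 1: 260 = 260
  host 2: 210 + 60 = 270
  host 3: 210 + 40 = 250
  host 4: 210 = 210
  host 5: 170 + 100 = 270
  host 6: 130 + 120 = 250
This matches the lower bound, so 6 is optimal.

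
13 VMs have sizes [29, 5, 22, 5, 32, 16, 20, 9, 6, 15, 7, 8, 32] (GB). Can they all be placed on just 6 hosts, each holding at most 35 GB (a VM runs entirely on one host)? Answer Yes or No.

Total = 206 GB; ⌈206/35⌉ = 6.
The bound of 6 does not rule out 6, but exhaustive search shows no assignment into 6 hosts of capacity 35 GB exists — the minimum is 7.

No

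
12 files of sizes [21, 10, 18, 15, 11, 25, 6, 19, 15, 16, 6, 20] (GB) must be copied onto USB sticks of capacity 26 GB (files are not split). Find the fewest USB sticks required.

Total = 25 + 21 + 20 + 19 + 18 + 16 + 15 + 15 + 11 + 10 + 6 + 6 = 182 GB.
Lower bound: ⌈182/26⌉ = 7 USB sticks.
Also, 8 files each exceed 13 GB, and no two of those can share a USB stick, so at least 8 USB sticks are needed.
A packing using 8 USB sticks:
  USB stick 1: 25 = 25
  USB stick 2: 21 = 21
  USB stick 3: 20 + 6 = 26
  USB stick 4: 19 + 6 = 25
  USB stick 5: 18 = 18
  USB stick 6: 16 + 10 = 26
  USB stick 7: 15 + 11 = 26
  USB stick 8: 15 = 15
This matches the lower bound, so 8 is optimal.

8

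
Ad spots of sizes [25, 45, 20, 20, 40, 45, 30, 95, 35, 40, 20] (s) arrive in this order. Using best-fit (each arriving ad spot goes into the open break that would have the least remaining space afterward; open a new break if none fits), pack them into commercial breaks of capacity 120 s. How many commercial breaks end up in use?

  25 → break 1 (new)  [load 25/120]
  45 → break 1  [load 70/120]
  20 → break 1  [load 90/120]
  20 → break 1  [load 110/120]
  40 → break 2 (new)  [load 40/120]
  45 → break 2  [load 85/120]
  30 → break 2  [load 115/120]
  95 → break 3 (new)  [load 95/120]
  35 → break 4 (new)  [load 35/120]
  40 → break 4  [load 75/120]
  20 → break 3  [load 115/120]
4 commercial breaks opened.

4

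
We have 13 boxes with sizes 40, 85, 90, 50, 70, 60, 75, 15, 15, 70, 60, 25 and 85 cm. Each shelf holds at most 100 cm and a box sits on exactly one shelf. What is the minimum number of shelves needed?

9

Total = 90 + 85 + 85 + 75 + 70 + 70 + 60 + 60 + 50 + 40 + 25 + 15 + 15 = 740 cm.
Lower bound: ⌈740/100⌉ = 8 shelves.
A packing using 9 shelves:
  shelf 1: 90 = 90
  shelf 2: 85 + 15 = 100
  shelf 3: 85 + 15 = 100
  shelf 4: 75 + 25 = 100
  shelf 5: 70 = 70
  shelf 6: 70 = 70
  shelf 7: 60 + 40 = 100
  shelf 8: 60 = 60
  shelf 9: 50 = 50
No arrangement into 8 shelves stays within capacity, so 9 is optimal.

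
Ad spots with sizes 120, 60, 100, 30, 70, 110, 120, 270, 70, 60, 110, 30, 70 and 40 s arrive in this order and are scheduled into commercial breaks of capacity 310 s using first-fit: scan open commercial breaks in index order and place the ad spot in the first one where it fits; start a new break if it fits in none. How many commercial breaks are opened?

  120 → break 1 (new)  [load 120/310]
  60 → break 1  [load 180/310]
  100 → break 1  [load 280/310]
  30 → break 1  [load 310/310]
  70 → break 2 (new)  [load 70/310]
  110 → break 2  [load 180/310]
  120 → break 2  [load 300/310]
  270 → break 3 (new)  [load 270/310]
  70 → break 4 (new)  [load 70/310]
  60 → break 4  [load 130/310]
  110 → break 4  [load 240/310]
  30 → break 3  [load 300/310]
  70 → break 4  [load 310/310]
  40 → break 5 (new)  [load 40/310]
5 commercial breaks opened.

5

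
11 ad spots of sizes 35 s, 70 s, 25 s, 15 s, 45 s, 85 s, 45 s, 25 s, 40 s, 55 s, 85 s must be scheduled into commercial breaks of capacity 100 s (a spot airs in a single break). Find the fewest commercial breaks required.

6

Total = 85 + 85 + 70 + 55 + 45 + 45 + 40 + 35 + 25 + 25 + 15 = 525 s.
Lower bound: ⌈525/100⌉ = 6 commercial breaks.
A packing using 6 commercial breaks:
  break 1: 85 + 15 = 100
  break 2: 85 = 85
  break 3: 70 + 25 = 95
  break 4: 55 + 45 = 100
  break 5: 45 + 40 = 85
  break 6: 35 + 25 = 60
This matches the lower bound, so 6 is optimal.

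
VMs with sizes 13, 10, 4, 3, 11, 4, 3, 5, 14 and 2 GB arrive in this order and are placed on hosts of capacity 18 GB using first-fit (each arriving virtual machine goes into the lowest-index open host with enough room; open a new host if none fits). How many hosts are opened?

5

  13 → host 1 (new)  [load 13/18]
  10 → host 2 (new)  [load 10/18]
  4 → host 1  [load 17/18]
  3 → host 2  [load 13/18]
  11 → host 3 (new)  [load 11/18]
  4 → host 2  [load 17/18]
  3 → host 3  [load 14/18]
  5 → host 4 (new)  [load 5/18]
  14 → host 5 (new)  [load 14/18]
  2 → host 3  [load 16/18]
5 hosts opened.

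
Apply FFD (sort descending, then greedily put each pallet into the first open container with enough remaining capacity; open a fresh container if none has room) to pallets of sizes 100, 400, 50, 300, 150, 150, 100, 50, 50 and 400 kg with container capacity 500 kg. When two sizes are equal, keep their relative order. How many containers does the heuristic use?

4

Sorted descending: 400, 400, 300, 150, 150, 100, 100, 50, 50, 50.
  400 → container 1 (new)  [load 400/500]
  400 → container 2 (new)  [load 400/500]
  300 → container 3 (new)  [load 300/500]
  150 → container 3  [load 450/500]
  150 → container 4 (new)  [load 150/500]
  100 → container 1  [load 500/500]
  100 → container 2  [load 500/500]
  50 → container 3  [load 500/500]
  50 → container 4  [load 200/500]
  50 → container 4  [load 250/500]
4 containers opened.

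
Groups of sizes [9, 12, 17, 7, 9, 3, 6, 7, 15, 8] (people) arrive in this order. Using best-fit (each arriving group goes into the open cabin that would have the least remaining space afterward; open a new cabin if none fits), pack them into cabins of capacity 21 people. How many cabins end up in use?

5

  9 → cabin 1 (new)  [load 9/21]
  12 → cabin 1  [load 21/21]
  17 → cabin 2 (new)  [load 17/21]
  7 → cabin 3 (new)  [load 7/21]
  9 → cabin 3  [load 16/21]
  3 → cabin 2  [load 20/21]
  6 → cabin 4 (new)  [load 6/21]
  7 → cabin 4  [load 13/21]
  15 → cabin 5 (new)  [load 15/21]
  8 → cabin 4  [load 21/21]
5 cabins opened.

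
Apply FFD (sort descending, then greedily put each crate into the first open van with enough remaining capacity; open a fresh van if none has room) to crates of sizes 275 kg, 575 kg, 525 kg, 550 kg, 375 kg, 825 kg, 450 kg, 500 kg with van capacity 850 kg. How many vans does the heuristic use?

6

Sorted descending: 825, 575, 550, 525, 500, 450, 375, 275.
  825 → van 1 (new)  [load 825/850]
  575 → van 2 (new)  [load 575/850]
  550 → van 3 (new)  [load 550/850]
  525 → van 4 (new)  [load 525/850]
  500 → van 5 (new)  [load 500/850]
  450 → van 6 (new)  [load 450/850]
  375 → van 6  [load 825/850]
  275 → van 2  [load 850/850]
6 vans opened.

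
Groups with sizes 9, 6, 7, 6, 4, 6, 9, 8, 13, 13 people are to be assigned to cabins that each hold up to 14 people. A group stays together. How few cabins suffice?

7

Total = 13 + 13 + 9 + 9 + 8 + 7 + 6 + 6 + 6 + 4 = 81 people.
Lower bound: ⌈81/14⌉ = 6 cabins.
A packing using 7 cabins:
  cabin 1: 13 = 13
  cabin 2: 13 = 13
  cabin 3: 9 + 4 = 13
  cabin 4: 9 = 9
  cabin 5: 8 + 6 = 14
  cabin 6: 7 + 6 = 13
  cabin 7: 6 = 6
No arrangement into 6 cabins stays within capacity, so 7 is optimal.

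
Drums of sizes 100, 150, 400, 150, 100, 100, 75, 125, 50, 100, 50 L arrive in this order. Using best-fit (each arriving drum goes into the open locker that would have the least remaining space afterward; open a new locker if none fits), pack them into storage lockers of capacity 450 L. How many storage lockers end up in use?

4

  100 → locker 1 (new)  [load 100/450]
  150 → locker 1  [load 250/450]
  400 → locker 2 (new)  [load 400/450]
  150 → locker 1  [load 400/450]
  100 → locker 3 (new)  [load 100/450]
  100 → locker 3  [load 200/450]
  75 → locker 3  [load 275/450]
  125 → locker 3  [load 400/450]
  50 → locker 1  [load 450/450]
  100 → locker 4 (new)  [load 100/450]
  50 → locker 2  [load 450/450]
4 storage lockers opened.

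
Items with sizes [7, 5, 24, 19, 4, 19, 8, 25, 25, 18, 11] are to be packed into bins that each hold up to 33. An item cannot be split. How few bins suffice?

Total = 25 + 25 + 24 + 19 + 19 + 18 + 11 + 8 + 7 + 5 + 4 = 165.
Lower bound: ⌈165/33⌉ = 5 bins.
Also, 6 items each exceed 33/2, and no two of those can share a bin, so at least 6 bins are needed.
A packing using 6 bins:
  bin 1: 25 + 8 = 33
  bin 2: 25 + 7 = 32
  bin 3: 24 + 5 + 4 = 33
  bin 4: 19 + 11 = 30
  bin 5: 19 = 19
  bin 6: 18 = 18
This matches the lower bound, so 6 is optimal.

6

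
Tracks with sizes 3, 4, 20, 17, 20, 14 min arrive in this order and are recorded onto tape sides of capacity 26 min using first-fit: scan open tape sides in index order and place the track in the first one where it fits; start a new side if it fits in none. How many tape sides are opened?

  3 → side 1 (new)  [load 3/26]
  4 → side 1  [load 7/26]
  20 → side 2 (new)  [load 20/26]
  17 → side 1  [load 24/26]
  20 → side 3 (new)  [load 20/26]
  14 → side 4 (new)  [load 14/26]
4 tape sides opened.

4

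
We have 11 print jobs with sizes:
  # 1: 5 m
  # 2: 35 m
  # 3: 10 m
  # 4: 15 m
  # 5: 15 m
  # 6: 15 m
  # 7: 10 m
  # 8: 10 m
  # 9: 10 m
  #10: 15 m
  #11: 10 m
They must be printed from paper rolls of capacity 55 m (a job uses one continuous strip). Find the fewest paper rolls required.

3

Total = 35 + 15 + 15 + 15 + 15 + 10 + 10 + 10 + 10 + 10 + 5 = 150 m.
Lower bound: ⌈150/55⌉ = 3 paper rolls.
A packing using 3 paper rolls:
  roll 1: 35 + 15 + 5 = 55
  roll 2: 15 + 15 + 15 + 10 = 55
  roll 3: 10 + 10 + 10 + 10 = 40
This matches the lower bound, so 3 is optimal.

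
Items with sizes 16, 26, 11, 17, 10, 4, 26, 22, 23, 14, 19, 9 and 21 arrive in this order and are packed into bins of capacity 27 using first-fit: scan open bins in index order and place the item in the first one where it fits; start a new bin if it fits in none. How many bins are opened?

9

  16 → bin 1 (new)  [load 16/27]
  26 → bin 2 (new)  [load 26/27]
  11 → bin 1  [load 27/27]
  17 → bin 3 (new)  [load 17/27]
  10 → bin 3  [load 27/27]
  4 → bin 4 (new)  [load 4/27]
  26 → bin 5 (new)  [load 26/27]
  22 → bin 4  [load 26/27]
  23 → bin 6 (new)  [load 23/27]
  14 → bin 7 (new)  [load 14/27]
  19 → bin 8 (new)  [load 19/27]
  9 → bin 7  [load 23/27]
  21 → bin 9 (new)  [load 21/27]
9 bins opened.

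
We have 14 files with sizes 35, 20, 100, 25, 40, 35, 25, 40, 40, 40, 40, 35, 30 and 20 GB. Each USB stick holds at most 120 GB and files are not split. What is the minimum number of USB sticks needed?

5

Total = 100 + 40 + 40 + 40 + 40 + 40 + 35 + 35 + 35 + 30 + 25 + 25 + 20 + 20 = 525 GB.
Lower bound: ⌈525/120⌉ = 5 USB sticks.
A packing using 5 USB sticks:
  USB stick 1: 100 + 20 = 120
  USB stick 2: 40 + 40 + 40 = 120
  USB stick 3: 40 + 40 + 35 = 115
  USB stick 4: 35 + 35 + 30 + 20 = 120
  USB stick 5: 25 + 25 = 50
This matches the lower bound, so 5 is optimal.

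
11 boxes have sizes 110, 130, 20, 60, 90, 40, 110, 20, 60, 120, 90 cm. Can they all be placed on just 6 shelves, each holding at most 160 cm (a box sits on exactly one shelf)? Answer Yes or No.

A valid assignment using 6 shelves:
  shelf 1: 130 + 20 = 150
  shelf 2: 120 + 40 = 160
  shelf 3: 110 + 20 = 130
  shelf 4: 110 = 110
  shelf 5: 90 + 60 = 150
  shelf 6: 90 + 60 = 150
Every load is within 160 cm, so 6 shelves suffice.

Yes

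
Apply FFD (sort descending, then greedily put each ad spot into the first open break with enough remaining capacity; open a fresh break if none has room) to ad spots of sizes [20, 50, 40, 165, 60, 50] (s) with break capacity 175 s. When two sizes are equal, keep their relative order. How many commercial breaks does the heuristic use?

3

Sorted descending: 165, 60, 50, 50, 40, 20.
  165 → break 1 (new)  [load 165/175]
  60 → break 2 (new)  [load 60/175]
  50 → break 2  [load 110/175]
  50 → break 2  [load 160/175]
  40 → break 3 (new)  [load 40/175]
  20 → break 3  [load 60/175]
3 commercial breaks opened.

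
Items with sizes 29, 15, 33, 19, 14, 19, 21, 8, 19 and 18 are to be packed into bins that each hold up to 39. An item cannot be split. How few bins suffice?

6

Total = 33 + 29 + 21 + 19 + 19 + 19 + 18 + 15 + 14 + 8 = 195.
Lower bound: ⌈195/39⌉ = 5 bins.
A packing using 6 bins:
  bin 1: 33 = 33
  bin 2: 29 + 8 = 37
  bin 3: 21 + 18 = 39
  bin 4: 19 + 19 = 38
  bin 5: 19 + 15 = 34
  bin 6: 14 = 14
No arrangement into 5 bins stays within capacity, so 6 is optimal.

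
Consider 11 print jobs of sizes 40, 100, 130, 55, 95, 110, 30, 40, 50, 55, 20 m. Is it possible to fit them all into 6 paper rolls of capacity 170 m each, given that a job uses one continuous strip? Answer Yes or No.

Yes

A valid assignment using 5 paper rolls:
  roll 1: 130 + 40 = 170
  roll 2: 110 + 55 = 165
  roll 3: 100 + 55 = 155
  roll 4: 95 + 50 + 20 = 165
  roll 5: 40 + 30 = 70
That uses only 5 ≤ 6, so 6 paper rolls are enough.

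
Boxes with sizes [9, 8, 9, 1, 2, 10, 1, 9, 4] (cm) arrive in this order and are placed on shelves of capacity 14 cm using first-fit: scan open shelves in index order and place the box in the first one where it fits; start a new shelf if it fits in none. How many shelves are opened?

5

  9 → shelf 1 (new)  [load 9/14]
  8 → shelf 2 (new)  [load 8/14]
  9 → shelf 3 (new)  [load 9/14]
  1 → shelf 1  [load 10/14]
  2 → shelf 1  [load 12/14]
  10 → shelf 4 (new)  [load 10/14]
  1 → shelf 1  [load 13/14]
  9 → shelf 5 (new)  [load 9/14]
  4 → shelf 2  [load 12/14]
5 shelves opened.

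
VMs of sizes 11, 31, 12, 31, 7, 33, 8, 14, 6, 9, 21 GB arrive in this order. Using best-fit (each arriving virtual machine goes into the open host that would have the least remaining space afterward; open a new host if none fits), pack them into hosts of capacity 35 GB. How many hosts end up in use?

6

  11 → host 1 (new)  [load 11/35]
  31 → host 2 (new)  [load 31/35]
  12 → host 1  [load 23/35]
  31 → host 3 (new)  [load 31/35]
  7 → host 1  [load 30/35]
  33 → host 4 (new)  [load 33/35]
  8 → host 5 (new)  [load 8/35]
  14 → host 5  [load 22/35]
  6 → host 5  [load 28/35]
  9 → host 6 (new)  [load 9/35]
  21 → host 6  [load 30/35]
6 hosts opened.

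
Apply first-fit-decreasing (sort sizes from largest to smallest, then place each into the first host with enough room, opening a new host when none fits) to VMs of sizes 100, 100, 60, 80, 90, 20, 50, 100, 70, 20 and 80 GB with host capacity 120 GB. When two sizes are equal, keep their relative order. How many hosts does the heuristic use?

8

Sorted descending: 100, 100, 100, 90, 80, 80, 70, 60, 50, 20, 20.
  100 → host 1 (new)  [load 100/120]
  100 → host 2 (new)  [load 100/120]
  100 → host 3 (new)  [load 100/120]
  90 → host 4 (new)  [load 90/120]
  80 → host 5 (new)  [load 80/120]
  80 → host 6 (new)  [load 80/120]
  70 → host 7 (new)  [load 70/120]
  60 → host 8 (new)  [load 60/120]
  50 → host 7  [load 120/120]
  20 → host 1  [load 120/120]
  20 → host 2  [load 120/120]
8 hosts opened.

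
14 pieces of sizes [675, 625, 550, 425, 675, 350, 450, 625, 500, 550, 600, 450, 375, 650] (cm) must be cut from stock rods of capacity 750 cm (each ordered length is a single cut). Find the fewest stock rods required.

13

Total = 675 + 675 + 650 + 625 + 625 + 600 + 550 + 550 + 500 + 450 + 450 + 425 + 375 + 350 = 7500 cm.
Lower bound: ⌈7500/750⌉ = 10 stock rods.
Also, 12 pieces each exceed 375 cm, and no two of those can share a stock rod, so at least 12 stock rods are needed.
A packing using 13 stock rods:
  stock rod 1: 675 = 675
  stock rod 2: 675 = 675
  stock rod 3: 650 = 650
  stock rod 4: 625 = 625
  stock rod 5: 625 = 625
  stock rod 6: 600 = 600
  stock rod 7: 550 = 550
  stock rod 8: 550 = 550
  stock rod 9: 500 = 500
  stock rod 10: 450 = 450
  stock rod 11: 450 = 450
  stock rod 12: 425 = 425
  stock rod 13: 375 + 350 = 725
No arrangement into 12 stock rods stays within capacity, so 13 is optimal.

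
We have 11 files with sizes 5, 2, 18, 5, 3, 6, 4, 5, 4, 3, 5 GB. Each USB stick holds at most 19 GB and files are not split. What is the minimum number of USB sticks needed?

Total = 18 + 6 + 5 + 5 + 5 + 5 + 4 + 4 + 3 + 3 + 2 = 60 GB.
Lower bound: ⌈60/19⌉ = 4 USB sticks.
A packing using 4 USB sticks:
  USB stick 1: 18 = 18
  USB stick 2: 6 + 5 + 5 + 3 = 19
  USB stick 3: 5 + 5 + 4 + 4 = 18
  USB stick 4: 3 + 2 = 5
This matches the lower bound, so 4 is optimal.

4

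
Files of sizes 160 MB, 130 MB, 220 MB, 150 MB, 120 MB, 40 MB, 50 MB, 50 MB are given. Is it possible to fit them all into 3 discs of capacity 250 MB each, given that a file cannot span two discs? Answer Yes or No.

Total = 920 MB; ⌈920/250⌉ = 4.
At least 4 discs are required, but only 3 are allowed.

No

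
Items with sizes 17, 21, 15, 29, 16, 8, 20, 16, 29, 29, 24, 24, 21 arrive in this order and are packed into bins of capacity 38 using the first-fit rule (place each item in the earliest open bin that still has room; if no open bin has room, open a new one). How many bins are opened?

  17 → bin 1 (new)  [load 17/38]
  21 → bin 1  [load 38/38]
  15 → bin 2 (new)  [load 15/38]
  29 → bin 3 (new)  [load 29/38]
  16 → bin 2  [load 31/38]
  8 → bin 3  [load 37/38]
  20 → bin 4 (new)  [load 20/38]
  16 → bin 4  [load 36/38]
  29 → bin 5 (new)  [load 29/38]
  29 → bin 6 (new)  [load 29/38]
  24 → bin 7 (new)  [load 24/38]
  24 → bin 8 (new)  [load 24/38]
  21 → bin 9 (new)  [load 21/38]
9 bins opened.

9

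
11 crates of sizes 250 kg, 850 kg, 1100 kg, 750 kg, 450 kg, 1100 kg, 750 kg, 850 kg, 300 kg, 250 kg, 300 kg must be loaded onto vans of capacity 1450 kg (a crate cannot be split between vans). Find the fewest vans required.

6

Total = 1100 + 1100 + 850 + 850 + 750 + 750 + 450 + 300 + 300 + 250 + 250 = 6950 kg.
Lower bound: ⌈6950/1450⌉ = 5 vans.
Also, 6 crates each exceed 725 kg, and no two of those can share a van, so at least 6 vans are needed.
A packing using 6 vans:
  van 1: 1100 + 300 = 1400
  van 2: 1100 + 300 = 1400
  van 3: 850 + 450 = 1300
  van 4: 850 + 250 + 250 = 1350
  van 5: 750 = 750
  van 6: 750 = 750
This matches the lower bound, so 6 is optimal.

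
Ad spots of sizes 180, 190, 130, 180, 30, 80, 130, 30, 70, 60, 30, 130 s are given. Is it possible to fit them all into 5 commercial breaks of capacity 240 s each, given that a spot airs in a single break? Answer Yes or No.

Total = 1240 s; ⌈1240/240⌉ = 6.
At least 6 commercial breaks are required, but only 5 are allowed.

No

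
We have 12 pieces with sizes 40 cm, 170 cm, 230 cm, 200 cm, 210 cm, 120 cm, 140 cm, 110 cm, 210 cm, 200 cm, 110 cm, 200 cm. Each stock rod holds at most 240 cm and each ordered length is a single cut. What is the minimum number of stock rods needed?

Total = 230 + 210 + 210 + 200 + 200 + 200 + 170 + 140 + 120 + 110 + 110 + 40 = 1940 cm.
Lower bound: ⌈1940/240⌉ = 9 stock rods.
A packing using 10 stock rods:
  stock rod 1: 230 = 230
  stock rod 2: 210 = 210
  stock rod 3: 210 = 210
  stock rod 4: 200 + 40 = 240
  stock rod 5: 200 = 200
  stock rod 6: 200 = 200
  stock rod 7: 170 = 170
  stock rod 8: 140 = 140
  stock rod 9: 120 + 110 = 230
  stock rod 10: 110 = 110
No arrangement into 9 stock rods stays within capacity, so 10 is optimal.

10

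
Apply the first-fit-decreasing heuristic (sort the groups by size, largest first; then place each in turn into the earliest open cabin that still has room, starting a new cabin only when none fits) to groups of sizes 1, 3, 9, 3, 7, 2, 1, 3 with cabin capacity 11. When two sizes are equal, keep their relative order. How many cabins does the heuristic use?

Sorted descending: 9, 7, 3, 3, 3, 2, 1, 1.
  9 → cabin 1 (new)  [load 9/11]
  7 → cabin 2 (new)  [load 7/11]
  3 → cabin 2  [load 10/11]
  3 → cabin 3 (new)  [load 3/11]
  3 → cabin 3  [load 6/11]
  2 → cabin 1  [load 11/11]
  1 → cabin 2  [load 11/11]
  1 → cabin 3  [load 7/11]
3 cabins opened.

3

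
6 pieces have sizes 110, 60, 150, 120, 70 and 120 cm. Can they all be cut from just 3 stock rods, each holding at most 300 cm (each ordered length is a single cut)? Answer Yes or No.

Yes

A valid assignment using 3 stock rods:
  stock rod 1: 150 + 120 = 270
  stock rod 2: 120 + 110 + 70 = 300
  stock rod 3: 60 = 60
Every load is within 300 cm, so 3 stock rods suffice.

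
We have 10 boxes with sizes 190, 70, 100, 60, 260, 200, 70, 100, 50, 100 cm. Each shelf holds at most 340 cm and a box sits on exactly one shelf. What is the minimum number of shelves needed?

Total = 260 + 200 + 190 + 100 + 100 + 100 + 70 + 70 + 60 + 50 = 1200 cm.
Lower bound: ⌈1200/340⌉ = 4 shelves.
A packing using 4 shelves:
  shelf 1: 260 + 70 = 330
  shelf 2: 200 + 100 = 300
  shelf 3: 190 + 100 + 50 = 340
  shelf 4: 100 + 70 + 60 = 230
This matches the lower bound, so 4 is optimal.

4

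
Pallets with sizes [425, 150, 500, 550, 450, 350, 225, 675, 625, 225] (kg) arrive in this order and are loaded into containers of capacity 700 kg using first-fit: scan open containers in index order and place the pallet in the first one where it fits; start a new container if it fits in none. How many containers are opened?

  425 → container 1 (new)  [load 425/700]
  150 → container 1  [load 575/700]
  500 → container 2 (new)  [load 500/700]
  550 → container 3 (new)  [load 550/700]
  450 → container 4 (new)  [load 450/700]
  350 → container 5 (new)  [load 350/700]
  225 → container 4  [load 675/700]
  675 → container 6 (new)  [load 675/700]
  625 → container 7 (new)  [load 625/700]
  225 → container 5  [load 575/700]
7 containers opened.

7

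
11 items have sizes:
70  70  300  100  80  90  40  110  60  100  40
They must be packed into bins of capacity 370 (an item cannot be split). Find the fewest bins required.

3

Total = 300 + 110 + 100 + 100 + 90 + 80 + 70 + 70 + 60 + 40 + 40 = 1060.
Lower bound: ⌈1060/370⌉ = 3 bins.
A packing using 3 bins:
  bin 1: 300 + 70 = 370
  bin 2: 110 + 100 + 100 + 60 = 370
  bin 3: 90 + 80 + 70 + 40 + 40 = 320
This matches the lower bound, so 3 is optimal.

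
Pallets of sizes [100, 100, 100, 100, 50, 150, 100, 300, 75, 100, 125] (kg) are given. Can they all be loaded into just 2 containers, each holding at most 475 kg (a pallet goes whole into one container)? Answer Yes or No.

No

Total = 1300 kg; ⌈1300/475⌉ = 3.
At least 3 containers are required, but only 2 are allowed.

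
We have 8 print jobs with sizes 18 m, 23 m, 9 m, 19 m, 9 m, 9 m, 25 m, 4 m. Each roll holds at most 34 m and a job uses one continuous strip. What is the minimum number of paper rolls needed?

4

Total = 25 + 23 + 19 + 18 + 9 + 9 + 9 + 4 = 116 m.
Lower bound: ⌈116/34⌉ = 4 paper rolls.
A packing using 4 paper rolls:
  roll 1: 25 + 9 = 34
  roll 2: 23 + 9 = 32
  roll 3: 19 + 9 + 4 = 32
  roll 4: 18 = 18
This matches the lower bound, so 4 is optimal.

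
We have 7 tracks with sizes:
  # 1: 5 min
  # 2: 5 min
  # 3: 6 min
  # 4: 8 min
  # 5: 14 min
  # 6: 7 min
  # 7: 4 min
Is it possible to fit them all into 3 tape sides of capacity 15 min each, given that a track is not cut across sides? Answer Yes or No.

No

Total = 49 min; ⌈49/15⌉ = 4.
At least 4 tape sides are required, but only 3 are allowed.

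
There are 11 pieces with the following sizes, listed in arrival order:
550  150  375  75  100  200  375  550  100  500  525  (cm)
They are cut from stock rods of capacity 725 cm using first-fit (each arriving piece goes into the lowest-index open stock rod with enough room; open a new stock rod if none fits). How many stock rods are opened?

  550 → stock rod 1 (new)  [load 550/725]
  150 → stock rod 1  [load 700/725]
  375 → stock rod 2 (new)  [load 375/725]
  75 → stock rod 2  [load 450/725]
  100 → stock rod 2  [load 550/725]
  200 → stock rod 3 (new)  [load 200/725]
  375 → stock rod 3  [load 575/725]
  550 → stock rod 4 (new)  [load 550/725]
  100 → stock rod 2  [load 650/725]
  500 → stock rod 5 (new)  [load 500/725]
  525 → stock rod 6 (new)  [load 525/725]
6 stock rods opened.

6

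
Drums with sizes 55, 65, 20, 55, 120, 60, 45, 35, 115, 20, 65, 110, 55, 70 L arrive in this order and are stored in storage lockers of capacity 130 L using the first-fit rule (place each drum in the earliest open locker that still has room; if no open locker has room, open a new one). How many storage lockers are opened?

8

  55 → locker 1 (new)  [load 55/130]
  65 → locker 1  [load 120/130]
  20 → locker 2 (new)  [load 20/130]
  55 → locker 2  [load 75/130]
  120 → locker 3 (new)  [load 120/130]
  60 → locker 4 (new)  [load 60/130]
  45 → locker 2  [load 120/130]
  35 → locker 4  [load 95/130]
  115 → locker 5 (new)  [load 115/130]
  20 → locker 4  [load 115/130]
  65 → locker 6 (new)  [load 65/130]
  110 → locker 7 (new)  [load 110/130]
  55 → locker 6  [load 120/130]
  70 → locker 8 (new)  [load 70/130]
8 storage lockers opened.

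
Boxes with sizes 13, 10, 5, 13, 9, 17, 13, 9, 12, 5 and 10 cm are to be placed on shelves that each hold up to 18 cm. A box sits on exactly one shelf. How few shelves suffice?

8

Total = 17 + 13 + 13 + 13 + 12 + 10 + 10 + 9 + 9 + 5 + 5 = 116 cm.
Lower bound: ⌈116/18⌉ = 7 shelves.
A packing using 8 shelves:
  shelf 1: 17 = 17
  shelf 2: 13 + 5 = 18
  shelf 3: 13 + 5 = 18
  shelf 4: 13 = 13
  shelf 5: 12 = 12
  shelf 6: 10 = 10
  shelf 7: 10 = 10
  shelf 8: 9 + 9 = 18
No arrangement into 7 shelves stays within capacity, so 8 is optimal.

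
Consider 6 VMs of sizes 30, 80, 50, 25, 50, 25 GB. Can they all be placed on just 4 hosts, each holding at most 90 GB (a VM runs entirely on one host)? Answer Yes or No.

A valid assignment using 4 hosts:
  host 1: 80 = 80
  host 2: 50 + 30 = 80
  host 3: 50 + 25 = 75
  host 4: 25 = 25
Every load is within 90 GB, so 4 hosts suffice.

Yes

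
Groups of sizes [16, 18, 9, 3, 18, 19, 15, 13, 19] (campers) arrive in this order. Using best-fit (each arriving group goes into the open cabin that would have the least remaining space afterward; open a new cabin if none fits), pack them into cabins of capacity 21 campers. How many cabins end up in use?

  16 → cabin 1 (new)  [load 16/21]
  18 → cabin 2 (new)  [load 18/21]
  9 → cabin 3 (new)  [load 9/21]
  3 → cabin 2  [load 21/21]
  18 → cabin 4 (new)  [load 18/21]
  19 → cabin 5 (new)  [load 19/21]
  15 → cabin 6 (new)  [load 15/21]
  13 → cabin 7 (new)  [load 13/21]
  19 → cabin 8 (new)  [load 19/21]
8 cabins opened.

8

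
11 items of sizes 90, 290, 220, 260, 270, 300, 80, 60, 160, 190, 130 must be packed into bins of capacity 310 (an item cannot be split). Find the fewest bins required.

Total = 300 + 290 + 270 + 260 + 220 + 190 + 160 + 130 + 90 + 80 + 60 = 2050.
Lower bound: ⌈2050/310⌉ = 7 bins.
A packing using 8 bins:
  bin 1: 300 = 300
  bin 2: 290 = 290
  bin 3: 270 = 270
  bin 4: 260 = 260
  bin 5: 220 + 90 = 310
  bin 6: 190 + 80 = 270
  bin 7: 160 + 130 = 290
  bin 8: 60 = 60
No arrangement into 7 bins stays within capacity, so 8 is optimal.

8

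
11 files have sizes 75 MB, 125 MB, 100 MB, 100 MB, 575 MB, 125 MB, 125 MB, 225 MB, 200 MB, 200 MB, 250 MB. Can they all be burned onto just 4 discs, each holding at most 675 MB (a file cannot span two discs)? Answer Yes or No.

A valid assignment using 4 discs:
  disc 1: 575 + 100 = 675
  disc 2: 250 + 225 + 200 = 675
  disc 3: 200 + 125 + 125 + 125 + 100 = 675
  disc 4: 75 = 75
Every load is within 675 MB, so 4 discs suffice.

Yes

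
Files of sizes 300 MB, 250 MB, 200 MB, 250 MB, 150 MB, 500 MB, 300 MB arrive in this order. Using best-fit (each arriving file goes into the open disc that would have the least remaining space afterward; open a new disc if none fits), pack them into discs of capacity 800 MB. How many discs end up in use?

3

  300 → disc 1 (new)  [load 300/800]
  250 → disc 1  [load 550/800]
  200 → disc 1  [load 750/800]
  250 → disc 2 (new)  [load 250/800]
  150 → disc 2  [load 400/800]
  500 → disc 3 (new)  [load 500/800]
  300 → disc 3  [load 800/800]
3 discs opened.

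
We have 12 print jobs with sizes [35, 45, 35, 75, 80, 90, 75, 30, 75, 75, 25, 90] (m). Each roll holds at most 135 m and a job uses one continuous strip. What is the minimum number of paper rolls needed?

7

Total = 90 + 90 + 80 + 75 + 75 + 75 + 75 + 45 + 35 + 35 + 30 + 25 = 730 m.
Lower bound: ⌈730/135⌉ = 6 paper rolls.
Also, 7 print jobs each exceed 135/2 m, and no two of those can share a roll, so at least 7 paper rolls are needed.
A packing using 7 paper rolls:
  roll 1: 90 + 45 = 135
  roll 2: 90 + 35 = 125
  roll 3: 80 + 35 = 115
  roll 4: 75 + 30 + 25 = 130
  roll 5: 75 = 75
  roll 6: 75 = 75
  roll 7: 75 = 75
This matches the lower bound, so 7 is optimal.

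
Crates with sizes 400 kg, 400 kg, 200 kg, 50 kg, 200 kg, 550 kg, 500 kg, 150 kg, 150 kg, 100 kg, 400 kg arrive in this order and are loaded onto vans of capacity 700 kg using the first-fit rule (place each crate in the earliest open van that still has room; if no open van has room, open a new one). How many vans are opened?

  400 → van 1 (new)  [load 400/700]
  400 → van 2 (new)  [load 400/700]
  200 → van 1  [load 600/700]
  50 → van 1  [load 650/700]
  200 → van 2  [load 600/700]
  550 → van 3 (new)  [load 550/700]
  500 → van 4 (new)  [load 500/700]
  150 → van 3  [load 700/700]
  150 → van 4  [load 650/700]
  100 → van 2  [load 700/700]
  400 → van 5 (new)  [load 400/700]
5 vans opened.

5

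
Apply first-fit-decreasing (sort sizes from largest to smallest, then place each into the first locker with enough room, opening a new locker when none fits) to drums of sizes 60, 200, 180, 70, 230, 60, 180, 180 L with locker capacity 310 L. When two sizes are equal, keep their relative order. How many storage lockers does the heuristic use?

5

Sorted descending: 230, 200, 180, 180, 180, 70, 60, 60.
  230 → locker 1 (new)  [load 230/310]
  200 → locker 2 (new)  [load 200/310]
  180 → locker 3 (new)  [load 180/310]
  180 → locker 4 (new)  [load 180/310]
  180 → locker 5 (new)  [load 180/310]
  70 → locker 1  [load 300/310]
  60 → locker 2  [load 260/310]
  60 → locker 3  [load 240/310]
5 storage lockers opened.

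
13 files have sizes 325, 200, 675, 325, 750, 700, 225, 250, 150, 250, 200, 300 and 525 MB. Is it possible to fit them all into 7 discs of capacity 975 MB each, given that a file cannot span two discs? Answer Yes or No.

A valid assignment using 6 discs:
  disc 1: 750 + 225 = 975
  disc 2: 700 + 250 = 950
  disc 3: 675 + 300 = 975
  disc 4: 525 + 325 = 850
  disc 5: 325 + 250 + 200 + 200 = 975
  disc 6: 150 = 150
That uses only 6 ≤ 7, so 7 discs are enough.

Yes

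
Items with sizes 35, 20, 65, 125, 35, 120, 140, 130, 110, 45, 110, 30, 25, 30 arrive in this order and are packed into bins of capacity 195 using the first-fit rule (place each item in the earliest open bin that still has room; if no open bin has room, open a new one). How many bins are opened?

7

  35 → bin 1 (new)  [load 35/195]
  20 → bin 1  [load 55/195]
  65 → bin 1  [load 120/195]
  125 → bin 2 (new)  [load 125/195]
  35 → bin 1  [load 155/195]
  120 → bin 3 (new)  [load 120/195]
  140 → bin 4 (new)  [load 140/195]
  130 → bin 5 (new)  [load 130/195]
  110 → bin 6 (new)  [load 110/195]
  45 → bin 2  [load 170/195]
  110 → bin 7 (new)  [load 110/195]
  30 → bin 1  [load 185/195]
  25 → bin 2  [load 195/195]
  30 → bin 3  [load 150/195]
7 bins opened.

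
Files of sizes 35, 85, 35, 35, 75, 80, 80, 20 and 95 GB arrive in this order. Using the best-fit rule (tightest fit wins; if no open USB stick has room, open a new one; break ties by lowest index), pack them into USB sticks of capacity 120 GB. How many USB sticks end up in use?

  35 → USB stick 1 (new)  [load 35/120]
  85 → USB stick 1  [load 120/120]
  35 → USB stick 2 (new)  [load 35/120]
  35 → USB stick 2  [load 70/120]
  75 → USB stick 3 (new)  [load 75/120]
  80 → USB stick 4 (new)  [load 80/120]
  80 → USB stick 5 (new)  [load 80/120]
  20 → USB stick 4  [load 100/120]
  95 → USB stick 6 (new)  [load 95/120]
6 USB sticks opened.

6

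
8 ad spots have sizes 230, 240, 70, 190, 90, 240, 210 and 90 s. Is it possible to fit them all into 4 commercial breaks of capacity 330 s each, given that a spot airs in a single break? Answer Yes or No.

Total = 1360 s; ⌈1360/330⌉ = 5.
At least 5 commercial breaks are required, but only 4 are allowed.

No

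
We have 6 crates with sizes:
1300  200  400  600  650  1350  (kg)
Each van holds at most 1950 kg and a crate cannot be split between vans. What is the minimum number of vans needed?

Total = 1350 + 1300 + 650 + 600 + 400 + 200 = 4500 kg.
Lower bound: ⌈4500/1950⌉ = 3 vans.
A packing using 3 vans:
  van 1: 1350 + 600 = 1950
  van 2: 1300 + 650 = 1950
  van 3: 400 + 200 = 600
This matches the lower bound, so 3 is optimal.

3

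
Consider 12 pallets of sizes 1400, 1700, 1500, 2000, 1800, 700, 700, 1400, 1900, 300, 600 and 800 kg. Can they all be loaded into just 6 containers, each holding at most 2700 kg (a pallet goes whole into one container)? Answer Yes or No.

Total = 14800 kg; ⌈14800/2700⌉ = 6.
7 pallets each exceed half the capacity and cannot share a container, forcing at least 7 containers.
At least 7 containers are required, but only 6 are allowed.

No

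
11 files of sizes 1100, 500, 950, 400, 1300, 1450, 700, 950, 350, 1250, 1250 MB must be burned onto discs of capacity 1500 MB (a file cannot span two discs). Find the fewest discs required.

Total = 1450 + 1300 + 1250 + 1250 + 1100 + 950 + 950 + 700 + 500 + 400 + 350 = 10200 MB.
Lower bound: ⌈10200/1500⌉ = 7 discs.
A packing using 8 discs:
  disc 1: 1450 = 1450
  disc 2: 1300 = 1300
  disc 3: 1250 = 1250
  disc 4: 1250 = 1250
  disc 5: 1100 + 400 = 1500
  disc 6: 950 + 500 = 1450
  disc 7: 950 + 350 = 1300
  disc 8: 700 = 700
No arrangement into 7 discs stays within capacity, so 8 is optimal.

8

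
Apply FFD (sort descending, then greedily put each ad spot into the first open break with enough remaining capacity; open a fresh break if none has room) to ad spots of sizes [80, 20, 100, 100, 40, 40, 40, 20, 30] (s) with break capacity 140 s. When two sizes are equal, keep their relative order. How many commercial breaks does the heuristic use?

4

Sorted descending: 100, 100, 80, 40, 40, 40, 30, 20, 20.
  100 → break 1 (new)  [load 100/140]
  100 → break 2 (new)  [load 100/140]
  80 → break 3 (new)  [load 80/140]
  40 → break 1  [load 140/140]
  40 → break 2  [load 140/140]
  40 → break 3  [load 120/140]
  30 → break 4 (new)  [load 30/140]
  20 → break 3  [load 140/140]
  20 → break 4  [load 50/140]
4 commercial breaks opened.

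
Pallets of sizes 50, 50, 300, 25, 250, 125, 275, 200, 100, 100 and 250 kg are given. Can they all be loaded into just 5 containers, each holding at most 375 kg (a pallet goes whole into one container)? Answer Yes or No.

Yes

A valid assignment using 5 containers:
  container 1: 300 + 50 + 25 = 375
  container 2: 275 + 100 = 375
  container 3: 250 + 125 = 375
  container 4: 250 + 100 = 350
  container 5: 200 + 50 = 250
Every load is within 375 kg, so 5 containers suffice.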